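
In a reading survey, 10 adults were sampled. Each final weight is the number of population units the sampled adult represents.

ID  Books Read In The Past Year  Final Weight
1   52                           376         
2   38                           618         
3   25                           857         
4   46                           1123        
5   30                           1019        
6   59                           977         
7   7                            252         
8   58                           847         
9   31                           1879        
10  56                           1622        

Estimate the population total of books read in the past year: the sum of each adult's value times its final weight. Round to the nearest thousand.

404000

Weighted total = 52×376 + 38×618 + 25×857 + 46×1123 + 30×1019 + 59×977 + 7×252 + 58×847 + 31×1879 + 56×1622
  = 19552 + 23484 + 21425 + 51658 + 30570 + 57643 + 1764 + 49126 + 58249 + 90832 = 404303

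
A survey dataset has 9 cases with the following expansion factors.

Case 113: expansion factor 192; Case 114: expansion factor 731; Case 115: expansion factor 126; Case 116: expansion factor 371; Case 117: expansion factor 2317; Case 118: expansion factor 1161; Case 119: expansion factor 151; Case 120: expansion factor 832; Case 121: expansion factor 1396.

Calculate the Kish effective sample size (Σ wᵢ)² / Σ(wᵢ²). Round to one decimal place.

Σ wᵢ = 192 + 731 + 126 + 371 + 2317 + 1161 + 151 + 832 + 1396 = 7277
Σ wᵢ² = 36864 + 534361 + 15876 + 137641 + 5368489 + 1347921 + 22801 + 692224 + 1948816 = 10104993
n_eff = 7277² / 10104993 = 52954729 / 10104993 = 5.2404518

5.2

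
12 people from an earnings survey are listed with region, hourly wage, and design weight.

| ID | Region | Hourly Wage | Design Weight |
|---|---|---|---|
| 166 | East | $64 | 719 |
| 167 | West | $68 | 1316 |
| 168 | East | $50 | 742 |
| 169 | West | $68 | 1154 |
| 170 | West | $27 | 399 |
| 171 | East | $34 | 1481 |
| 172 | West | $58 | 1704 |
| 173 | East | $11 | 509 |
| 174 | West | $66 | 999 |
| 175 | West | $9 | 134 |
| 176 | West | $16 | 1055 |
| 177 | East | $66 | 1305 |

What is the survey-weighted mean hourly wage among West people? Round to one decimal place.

West rows: 167, 169, 170, 172, 174, 175, 176
Weighted sum = 361585
Sum of weights = 1316 + 1154 + 399 + 1704 + 999 + 134 + 1055 = 6761
Weighted mean = 361585 / 6761 = 53.480994

53.5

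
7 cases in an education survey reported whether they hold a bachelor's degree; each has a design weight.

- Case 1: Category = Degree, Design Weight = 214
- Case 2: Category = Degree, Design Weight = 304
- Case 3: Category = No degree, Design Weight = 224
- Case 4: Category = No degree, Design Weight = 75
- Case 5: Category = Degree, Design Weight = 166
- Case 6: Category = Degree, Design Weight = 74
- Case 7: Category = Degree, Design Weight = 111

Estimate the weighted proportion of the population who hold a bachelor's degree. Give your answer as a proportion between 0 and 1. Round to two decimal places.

0.74

Sum of weights for 'Degree' = 214 + 304 + 166 + 74 + 111 = 869
Total weight = 214 + 304 + 224 + 75 + 166 + 74 + 111 = 1168
Weighted proportion = 869 / 1168 = 0.74400685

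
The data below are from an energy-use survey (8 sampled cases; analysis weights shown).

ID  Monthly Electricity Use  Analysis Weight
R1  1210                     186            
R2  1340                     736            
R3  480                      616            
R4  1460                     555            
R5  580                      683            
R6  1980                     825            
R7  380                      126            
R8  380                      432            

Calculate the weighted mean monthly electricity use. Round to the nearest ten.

Weighted sum = 1210×186 + 1340×736 + 480×616 + 1460×555 + 580×683 + 1980×825 + 380×126 + 380×432
  = 4558960
Sum of weights = 186 + 736 + 616 + 555 + 683 + 825 + 126 + 432 = 4159
Weighted mean = 4558960 / 4159 = 1096.1673

1100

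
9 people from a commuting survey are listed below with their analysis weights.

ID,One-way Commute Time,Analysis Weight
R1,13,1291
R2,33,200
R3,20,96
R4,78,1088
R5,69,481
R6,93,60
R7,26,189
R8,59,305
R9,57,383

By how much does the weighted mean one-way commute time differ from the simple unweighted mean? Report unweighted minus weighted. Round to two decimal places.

Unweighted sum = 448
Unweighted mean = 448 / 9 = 49.777778
Weighted sum = 193676
Sum of weights = 4093
Weighted mean = 193676 / 4093 = 47.318837
Difference (unweighted minus weighted) = 2.4589407

2.46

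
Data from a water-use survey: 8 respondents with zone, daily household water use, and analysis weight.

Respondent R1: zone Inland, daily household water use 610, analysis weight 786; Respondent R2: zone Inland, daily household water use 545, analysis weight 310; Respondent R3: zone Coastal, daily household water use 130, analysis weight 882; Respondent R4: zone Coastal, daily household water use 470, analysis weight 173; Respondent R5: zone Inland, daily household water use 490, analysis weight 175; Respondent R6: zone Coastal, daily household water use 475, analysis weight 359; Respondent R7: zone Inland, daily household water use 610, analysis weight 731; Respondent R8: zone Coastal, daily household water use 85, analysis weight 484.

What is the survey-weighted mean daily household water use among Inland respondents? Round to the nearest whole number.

589

Inland rows: R1, R2, R5, R7
Weighted sum = 610×786 + 545×310 + 490×175 + 610×731
  = 479460 + 168950 + 85750 + 445910 = 1180070
Sum of weights = 786 + 310 + 175 + 731 = 2002
Weighted mean = 1180070 / 2002 = 589.44555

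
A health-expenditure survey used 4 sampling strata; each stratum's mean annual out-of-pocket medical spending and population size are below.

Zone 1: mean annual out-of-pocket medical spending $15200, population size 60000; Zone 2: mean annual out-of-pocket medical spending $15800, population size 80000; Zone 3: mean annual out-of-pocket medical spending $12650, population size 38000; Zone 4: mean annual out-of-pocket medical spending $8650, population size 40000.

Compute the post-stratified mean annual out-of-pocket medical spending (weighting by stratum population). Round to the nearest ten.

13770

Σ Nₕ·x̄ₕ = 15200×60000 + 15800×80000 + 12650×38000 + 8650×40000
  = 3002700000
Σ Nₕ = 60000 + 80000 + 38000 + 40000 = 218000
Overall mean = 3002700000 / 218000 = 13773.853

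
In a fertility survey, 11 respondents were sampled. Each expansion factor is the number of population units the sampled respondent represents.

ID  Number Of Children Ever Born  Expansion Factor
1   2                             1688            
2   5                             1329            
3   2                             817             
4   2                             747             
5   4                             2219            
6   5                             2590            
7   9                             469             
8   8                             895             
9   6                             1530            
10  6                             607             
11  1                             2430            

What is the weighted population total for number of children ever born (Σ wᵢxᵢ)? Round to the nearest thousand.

Weighted total = 61608

62000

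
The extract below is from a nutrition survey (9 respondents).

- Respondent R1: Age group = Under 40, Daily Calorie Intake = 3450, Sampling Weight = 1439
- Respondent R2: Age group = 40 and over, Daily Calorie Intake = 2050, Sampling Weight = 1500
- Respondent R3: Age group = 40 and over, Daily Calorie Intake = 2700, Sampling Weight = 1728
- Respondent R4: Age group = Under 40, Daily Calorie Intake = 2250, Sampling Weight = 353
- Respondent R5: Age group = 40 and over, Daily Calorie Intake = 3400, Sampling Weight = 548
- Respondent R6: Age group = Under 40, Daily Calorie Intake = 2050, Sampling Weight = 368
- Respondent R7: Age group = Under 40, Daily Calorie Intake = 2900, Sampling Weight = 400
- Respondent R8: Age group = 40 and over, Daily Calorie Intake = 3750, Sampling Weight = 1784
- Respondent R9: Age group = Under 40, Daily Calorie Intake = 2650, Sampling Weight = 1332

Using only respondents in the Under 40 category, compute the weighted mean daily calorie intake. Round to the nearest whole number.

Under 40 rows: R1, R4, R6, R7, R9
Weighted sum = 3450×1439 + 2250×353 + 2050×368 + 2900×400 + 2650×1332
  = 4964550 + 794250 + 754400 + 1160000 + 3529800 = 11203000
Sum of weights = 3892
Weighted mean = 11203000 / 3892 = 2878.4687

2878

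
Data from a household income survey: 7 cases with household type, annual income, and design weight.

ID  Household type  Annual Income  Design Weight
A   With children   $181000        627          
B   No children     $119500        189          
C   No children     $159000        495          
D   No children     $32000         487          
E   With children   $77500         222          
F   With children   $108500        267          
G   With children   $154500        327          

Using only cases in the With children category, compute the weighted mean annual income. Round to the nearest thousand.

With children rows: A, E, F, G
Weighted sum = 181000×627 + 77500×222 + 108500×267 + 154500×327
  = 113487000 + 17205000 + 28969500 + 50521500 = 210183000
Sum of weights = 627 + 222 + 267 + 327 = 1443
Weighted mean = 210183000 / 1443 = 145656.96

146000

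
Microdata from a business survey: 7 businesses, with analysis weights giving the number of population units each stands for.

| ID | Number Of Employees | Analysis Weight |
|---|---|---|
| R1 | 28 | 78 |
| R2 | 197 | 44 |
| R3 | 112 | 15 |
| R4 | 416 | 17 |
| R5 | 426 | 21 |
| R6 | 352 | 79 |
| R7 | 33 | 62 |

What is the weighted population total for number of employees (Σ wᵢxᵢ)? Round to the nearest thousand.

58000

Weighted total = 28×78 + 197×44 + 112×15 + 416×17 + 426×21 + 352×79 + 33×62
  = 2184 + 8668 + 1680 + 7072 + 8946 + 27808 + 2046 = 58404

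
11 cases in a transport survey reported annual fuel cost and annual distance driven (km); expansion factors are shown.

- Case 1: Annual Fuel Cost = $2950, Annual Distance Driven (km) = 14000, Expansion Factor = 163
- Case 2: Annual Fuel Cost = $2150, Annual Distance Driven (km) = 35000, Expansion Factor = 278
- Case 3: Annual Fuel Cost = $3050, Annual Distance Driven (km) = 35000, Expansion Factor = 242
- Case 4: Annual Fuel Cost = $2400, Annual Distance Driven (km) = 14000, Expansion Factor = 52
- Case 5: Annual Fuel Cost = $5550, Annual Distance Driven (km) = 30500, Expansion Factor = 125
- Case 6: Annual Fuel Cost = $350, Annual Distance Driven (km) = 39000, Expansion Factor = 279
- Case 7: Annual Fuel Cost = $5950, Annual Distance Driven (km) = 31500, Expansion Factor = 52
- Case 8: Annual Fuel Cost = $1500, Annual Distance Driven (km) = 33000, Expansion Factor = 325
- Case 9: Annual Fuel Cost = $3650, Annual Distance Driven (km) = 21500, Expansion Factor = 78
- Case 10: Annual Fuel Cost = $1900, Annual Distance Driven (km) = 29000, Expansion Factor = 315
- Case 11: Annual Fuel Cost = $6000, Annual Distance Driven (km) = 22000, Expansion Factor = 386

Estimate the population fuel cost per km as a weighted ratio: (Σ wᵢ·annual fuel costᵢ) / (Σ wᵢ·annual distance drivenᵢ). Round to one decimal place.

0.1

Σ wᵢ·y = 2950×163 + 2150×278 + 3050×242 + 2400×52 + 5550×125 + 350×279 + 5950×52 + 1500×325 + 3650×78 + 1900×315 + 6000×386
  = 480850 + 597700 + 738100 + 124800 + 693750 + 97650 + 309400 + 487500 + 284700 + 598500 + 2316000 = 6728950
Σ wᵢ·x = 67570500
Ratio = 6728950 / 67570500 = 0.099584138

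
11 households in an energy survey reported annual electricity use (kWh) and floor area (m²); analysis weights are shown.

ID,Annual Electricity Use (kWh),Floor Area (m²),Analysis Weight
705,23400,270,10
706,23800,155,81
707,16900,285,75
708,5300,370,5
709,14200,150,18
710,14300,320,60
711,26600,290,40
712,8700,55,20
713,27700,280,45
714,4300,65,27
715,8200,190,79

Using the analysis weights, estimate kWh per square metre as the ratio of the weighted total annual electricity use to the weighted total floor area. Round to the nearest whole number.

76

Σ wᵢ·y = 23400×10 + 23800×81 + 16900×75 + 5300×5 + 14200×18 + 14300×60 + 26600×40 + 8700×20 + 27700×45 + 4300×27 + 8200×79
  = 234000 + 1927800 + 1267500 + 26500 + 255600 + 858000 + 1064000 + 174000 + 1246500 + 116100 + 647800 = 7817800
Σ wᵢ·x = 102445
Ratio = 7817800 / 102445 = 76.312168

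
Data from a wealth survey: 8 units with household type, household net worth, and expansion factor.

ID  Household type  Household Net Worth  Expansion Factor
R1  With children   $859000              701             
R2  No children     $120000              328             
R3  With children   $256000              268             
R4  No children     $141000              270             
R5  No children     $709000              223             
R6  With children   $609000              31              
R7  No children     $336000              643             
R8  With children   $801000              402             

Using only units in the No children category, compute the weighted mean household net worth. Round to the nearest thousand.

No children rows: R2, R4, R5, R7
Weighted sum = 451585000
Sum of weights = 328 + 270 + 223 + 643 = 1464
Weighted mean = 451585000 / 1464 = 308459.7

308000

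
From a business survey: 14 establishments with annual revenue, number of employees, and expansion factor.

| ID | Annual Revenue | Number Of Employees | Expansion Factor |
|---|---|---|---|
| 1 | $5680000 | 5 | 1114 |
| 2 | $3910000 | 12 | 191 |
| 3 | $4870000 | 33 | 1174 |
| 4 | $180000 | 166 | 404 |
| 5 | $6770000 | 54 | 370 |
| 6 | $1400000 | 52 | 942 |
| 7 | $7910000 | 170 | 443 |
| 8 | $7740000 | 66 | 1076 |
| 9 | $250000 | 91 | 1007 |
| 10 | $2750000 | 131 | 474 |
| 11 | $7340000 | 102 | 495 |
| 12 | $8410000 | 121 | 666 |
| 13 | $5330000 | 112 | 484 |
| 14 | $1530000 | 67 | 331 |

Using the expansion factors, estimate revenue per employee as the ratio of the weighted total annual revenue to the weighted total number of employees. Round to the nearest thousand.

Σ wᵢ·y = 42396260000
Σ wᵢ·x = 690150
Ratio = 42396260000 / 690150 = 61430.501

61000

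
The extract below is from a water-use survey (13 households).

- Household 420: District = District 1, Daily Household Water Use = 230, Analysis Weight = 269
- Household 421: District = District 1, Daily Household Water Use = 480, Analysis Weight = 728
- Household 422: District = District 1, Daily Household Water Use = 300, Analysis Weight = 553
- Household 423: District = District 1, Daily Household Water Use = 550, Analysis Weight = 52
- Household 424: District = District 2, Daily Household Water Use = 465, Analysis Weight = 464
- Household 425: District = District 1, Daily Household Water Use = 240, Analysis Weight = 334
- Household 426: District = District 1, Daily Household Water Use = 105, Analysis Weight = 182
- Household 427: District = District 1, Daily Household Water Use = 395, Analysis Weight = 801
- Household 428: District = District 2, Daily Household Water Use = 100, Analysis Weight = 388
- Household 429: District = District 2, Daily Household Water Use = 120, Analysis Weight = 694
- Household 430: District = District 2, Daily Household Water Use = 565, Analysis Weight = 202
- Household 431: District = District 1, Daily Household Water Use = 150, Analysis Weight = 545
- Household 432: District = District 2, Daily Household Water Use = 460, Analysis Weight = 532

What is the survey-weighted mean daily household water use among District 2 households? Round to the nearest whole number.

306

District 2 rows: 424, 428, 429, 430, 432
Weighted sum = 465×464 + 100×388 + 120×694 + 565×202 + 460×532
  = 215760 + 38800 + 83280 + 114130 + 244720 = 696690
Sum of weights = 464 + 388 + 694 + 202 + 532 = 2280
Weighted mean = 696690 / 2280 = 305.56579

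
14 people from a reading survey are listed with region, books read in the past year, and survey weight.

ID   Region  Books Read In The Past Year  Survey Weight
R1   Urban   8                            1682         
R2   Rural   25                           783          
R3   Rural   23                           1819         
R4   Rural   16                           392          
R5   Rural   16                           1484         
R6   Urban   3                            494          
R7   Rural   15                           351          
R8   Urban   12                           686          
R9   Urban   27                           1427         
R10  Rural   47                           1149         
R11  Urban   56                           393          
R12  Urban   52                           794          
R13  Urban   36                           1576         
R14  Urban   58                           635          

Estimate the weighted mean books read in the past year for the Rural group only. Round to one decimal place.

Rural rows: R2, R3, R4, R5, R7, R10
Weighted sum = 25×783 + 23×1819 + 16×392 + 16×1484 + 15×351 + 47×1149
  = 150696
Sum of weights = 5978
Weighted mean = 150696 / 5978 = 25.208431

25.2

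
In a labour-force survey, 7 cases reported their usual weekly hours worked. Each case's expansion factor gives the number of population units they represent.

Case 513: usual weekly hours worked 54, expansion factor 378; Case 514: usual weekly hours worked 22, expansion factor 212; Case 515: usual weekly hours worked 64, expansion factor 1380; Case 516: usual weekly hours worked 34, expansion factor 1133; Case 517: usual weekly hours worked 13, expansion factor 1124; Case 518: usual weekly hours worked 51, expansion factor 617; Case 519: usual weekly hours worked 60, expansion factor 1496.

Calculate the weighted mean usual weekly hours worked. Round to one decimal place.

Weighted sum = 54×378 + 22×212 + 64×1380 + 34×1133 + 13×1124 + 51×617 + 60×1496
  = 287757
Sum of weights = 378 + 212 + 1380 + 1133 + 1124 + 617 + 1496 = 6340
Weighted mean = 287757 / 6340 = 45.387539

45.4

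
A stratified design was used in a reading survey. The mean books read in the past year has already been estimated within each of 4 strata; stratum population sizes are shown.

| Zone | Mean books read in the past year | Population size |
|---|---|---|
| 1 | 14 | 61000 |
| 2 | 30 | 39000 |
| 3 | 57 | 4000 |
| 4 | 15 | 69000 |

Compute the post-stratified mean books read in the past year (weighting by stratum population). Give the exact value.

Σ Nₕ·x̄ₕ = 3287000
Σ Nₕ = 173000
Overall mean = 3287000 / 173000 = 19

19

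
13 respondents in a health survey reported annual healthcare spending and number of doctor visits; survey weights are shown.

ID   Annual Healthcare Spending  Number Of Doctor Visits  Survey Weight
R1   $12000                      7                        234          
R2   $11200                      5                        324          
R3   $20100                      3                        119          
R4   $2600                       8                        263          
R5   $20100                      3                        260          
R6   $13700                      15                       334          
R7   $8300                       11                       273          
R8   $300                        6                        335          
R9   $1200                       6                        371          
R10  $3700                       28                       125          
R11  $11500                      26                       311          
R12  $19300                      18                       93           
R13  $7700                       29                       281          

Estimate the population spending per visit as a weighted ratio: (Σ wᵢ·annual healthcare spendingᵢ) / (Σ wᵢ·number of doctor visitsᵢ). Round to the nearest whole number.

750

Σ wᵢ·y = 30123500
Σ wᵢ·x = 40157
Ratio = 30123500 / 40157 = 750.14319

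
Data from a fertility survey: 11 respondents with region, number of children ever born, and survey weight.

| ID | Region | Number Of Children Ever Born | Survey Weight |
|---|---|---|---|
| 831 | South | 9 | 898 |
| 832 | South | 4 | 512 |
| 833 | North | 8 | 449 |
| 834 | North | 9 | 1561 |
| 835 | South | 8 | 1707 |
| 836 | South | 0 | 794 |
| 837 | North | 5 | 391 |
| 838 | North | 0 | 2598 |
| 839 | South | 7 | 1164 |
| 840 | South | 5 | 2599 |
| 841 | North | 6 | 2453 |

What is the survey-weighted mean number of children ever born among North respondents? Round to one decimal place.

North rows: 833, 834, 837, 838, 841
Weighted sum = 8×449 + 9×1561 + 5×391 + 0×2598 + 6×2453
  = 3592 + 14049 + 1955 + 0 + 14718 = 34314
Sum of weights = 449 + 1561 + 391 + 2598 + 2453 = 7452
Weighted mean = 34314 / 7452 = 4.6046699

4.6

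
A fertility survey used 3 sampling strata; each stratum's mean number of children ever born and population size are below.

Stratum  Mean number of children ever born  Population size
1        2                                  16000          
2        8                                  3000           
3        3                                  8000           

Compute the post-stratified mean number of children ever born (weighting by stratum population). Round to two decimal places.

2.96

Σ Nₕ·x̄ₕ = 2×16000 + 8×3000 + 3×8000
  = 80000
Σ Nₕ = 27000
Overall mean = 80000 / 27000 = 2.962963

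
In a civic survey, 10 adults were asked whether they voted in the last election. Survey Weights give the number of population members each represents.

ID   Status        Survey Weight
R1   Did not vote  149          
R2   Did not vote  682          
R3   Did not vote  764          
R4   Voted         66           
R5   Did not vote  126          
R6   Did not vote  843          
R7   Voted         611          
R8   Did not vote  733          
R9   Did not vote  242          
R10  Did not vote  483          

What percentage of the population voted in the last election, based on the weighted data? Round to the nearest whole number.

Sum of weights for 'Voted' = 66 + 611 = 677
Total weight = 149 + 682 + 764 + 66 + 126 + 843 + 611 + 733 + 242 + 483 = 4699
Weighted proportion = 677 / 4699 = 0.14407321 → 14.407321%

14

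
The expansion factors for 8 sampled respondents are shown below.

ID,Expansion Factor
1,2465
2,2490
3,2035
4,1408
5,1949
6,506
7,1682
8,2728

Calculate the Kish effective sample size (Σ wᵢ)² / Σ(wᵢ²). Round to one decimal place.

7.1

Σ wᵢ = 2465 + 2490 + 2035 + 1408 + 1949 + 506 + 1682 + 2728 = 15263
Σ wᵢ² = 6076225 + 6200100 + 4141225 + 1982464 + 3798601 + 256036 + 2829124 + 7441984 = 32725759
n_eff = 15263² / 32725759 = 232959169 / 32725759 = 7.1185261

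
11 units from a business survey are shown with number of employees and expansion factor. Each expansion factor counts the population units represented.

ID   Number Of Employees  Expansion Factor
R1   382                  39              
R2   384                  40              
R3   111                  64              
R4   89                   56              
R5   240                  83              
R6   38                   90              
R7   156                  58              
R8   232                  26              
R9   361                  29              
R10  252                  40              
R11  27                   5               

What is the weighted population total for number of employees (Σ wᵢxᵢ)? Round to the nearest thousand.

101000

Weighted total = 382×39 + 384×40 + 111×64 + 89×56 + 240×83 + 38×90 + 156×58 + 232×26 + 361×29 + 252×40 + 27×5
  = 14898 + 15360 + 7104 + 4984 + 19920 + 3420 + 9048 + 6032 + 10469 + 10080 + 135 = 101450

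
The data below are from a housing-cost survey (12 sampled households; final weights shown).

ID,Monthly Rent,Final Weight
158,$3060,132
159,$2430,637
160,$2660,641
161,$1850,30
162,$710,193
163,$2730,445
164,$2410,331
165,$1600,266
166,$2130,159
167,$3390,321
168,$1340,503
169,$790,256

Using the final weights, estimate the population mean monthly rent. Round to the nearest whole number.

2195

Weighted sum = 3060×132 + 2430×637 + 2660×641 + 1850×30 + 710×193 + 2730×445 + 2410×331 + 1600×266 + 2130×159 + 3390×321 + 1340×503 + 790×256
  = 403920 + 1547910 + 1705060 + 55500 + 137030 + 1214850 + 797710 + 425600 + 338670 + 1088190 + 674020 + 202240 = 8590700
Sum of weights = 3914
Weighted mean = 8590700 / 3914 = 2194.8646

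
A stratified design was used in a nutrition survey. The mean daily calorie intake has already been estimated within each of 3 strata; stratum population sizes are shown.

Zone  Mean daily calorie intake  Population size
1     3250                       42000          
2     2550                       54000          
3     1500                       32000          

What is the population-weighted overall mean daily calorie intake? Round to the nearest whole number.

2517

Σ Nₕ·x̄ₕ = 3250×42000 + 2550×54000 + 1500×32000
  = 136500000 + 137700000 + 48000000 = 322200000
Σ Nₕ = 42000 + 54000 + 32000 = 128000
Overall mean = 322200000 / 128000 = 2517.1875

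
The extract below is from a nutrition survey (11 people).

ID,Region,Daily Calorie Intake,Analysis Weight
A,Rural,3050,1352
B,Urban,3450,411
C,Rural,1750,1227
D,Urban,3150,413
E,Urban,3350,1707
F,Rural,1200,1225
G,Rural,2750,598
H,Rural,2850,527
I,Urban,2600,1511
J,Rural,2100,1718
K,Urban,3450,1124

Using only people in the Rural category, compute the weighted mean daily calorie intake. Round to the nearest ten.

2180

Rural rows: A, C, F, G, H, J
Weighted sum = 14495100
Sum of weights = 6647
Weighted mean = 14495100 / 6647 = 2180.6981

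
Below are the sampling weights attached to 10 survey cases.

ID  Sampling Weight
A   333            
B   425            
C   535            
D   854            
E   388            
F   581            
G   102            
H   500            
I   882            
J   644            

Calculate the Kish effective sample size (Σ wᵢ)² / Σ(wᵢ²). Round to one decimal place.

Σ wᵢ = 5244
Σ wᵢ² = 110889 + 180625 + 286225 + 729316 + 150544 + 337561 + 10404 + 250000 + 777924 + 414736 = 3248224
n_eff = 5244² / 3248224 = 27499536 / 3248224 = 8.466022

8.5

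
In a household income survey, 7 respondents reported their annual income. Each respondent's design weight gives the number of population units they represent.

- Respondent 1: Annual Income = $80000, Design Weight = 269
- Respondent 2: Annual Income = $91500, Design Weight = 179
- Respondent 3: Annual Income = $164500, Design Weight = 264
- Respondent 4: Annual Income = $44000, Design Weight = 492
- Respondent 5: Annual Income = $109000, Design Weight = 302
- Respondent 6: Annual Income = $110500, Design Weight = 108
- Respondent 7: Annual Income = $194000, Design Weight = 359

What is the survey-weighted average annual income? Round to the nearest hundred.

110200

Weighted sum = 80000×269 + 91500×179 + 164500×264 + 44000×492 + 109000×302 + 110500×108 + 194000×359
  = 21520000 + 16378500 + 43428000 + 21648000 + 32918000 + 11934000 + 69646000 = 217472500
Sum of weights = 269 + 179 + 264 + 492 + 302 + 108 + 359 = 1973
Weighted mean = 217472500 / 1973 = 110224.28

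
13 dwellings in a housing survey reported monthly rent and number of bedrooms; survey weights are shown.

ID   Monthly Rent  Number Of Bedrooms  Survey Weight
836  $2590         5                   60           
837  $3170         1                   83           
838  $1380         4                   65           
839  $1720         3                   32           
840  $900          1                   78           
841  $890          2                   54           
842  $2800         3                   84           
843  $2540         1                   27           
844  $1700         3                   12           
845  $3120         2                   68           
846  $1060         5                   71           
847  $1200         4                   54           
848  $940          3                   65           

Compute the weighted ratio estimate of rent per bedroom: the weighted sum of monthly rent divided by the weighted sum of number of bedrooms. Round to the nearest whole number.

Σ wᵢ·y = 1419010
Σ wᵢ·x = 2142
Ratio = 1419010 / 2142 = 662.46965

662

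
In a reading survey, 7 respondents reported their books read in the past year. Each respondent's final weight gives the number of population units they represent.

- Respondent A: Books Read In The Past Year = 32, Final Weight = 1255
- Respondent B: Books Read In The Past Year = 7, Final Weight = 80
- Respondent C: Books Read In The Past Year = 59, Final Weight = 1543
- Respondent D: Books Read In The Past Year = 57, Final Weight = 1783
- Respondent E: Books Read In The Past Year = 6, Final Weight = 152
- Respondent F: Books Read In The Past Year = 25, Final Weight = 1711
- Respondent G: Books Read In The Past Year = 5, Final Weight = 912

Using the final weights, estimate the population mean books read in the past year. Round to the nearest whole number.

Weighted sum = 281635
Sum of weights = 1255 + 80 + 1543 + 1783 + 152 + 1711 + 912 = 7436
Weighted mean = 281635 / 7436 = 37.874529

38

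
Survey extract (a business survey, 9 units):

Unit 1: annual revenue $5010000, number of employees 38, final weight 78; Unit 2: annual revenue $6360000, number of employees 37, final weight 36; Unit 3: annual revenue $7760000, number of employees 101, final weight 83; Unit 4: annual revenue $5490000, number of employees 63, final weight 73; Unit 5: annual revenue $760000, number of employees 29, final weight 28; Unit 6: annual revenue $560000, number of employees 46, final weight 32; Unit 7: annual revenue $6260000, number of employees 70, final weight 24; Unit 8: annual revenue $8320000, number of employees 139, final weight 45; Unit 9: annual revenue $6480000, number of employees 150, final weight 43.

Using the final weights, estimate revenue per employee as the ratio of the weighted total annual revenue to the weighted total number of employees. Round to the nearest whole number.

Σ wᵢ·y = 5010000×78 + 6360000×36 + 7760000×83 + 5490000×73 + 760000×28 + 560000×32 + 6260000×24 + 8320000×45 + 6480000×43
  = 2507070000
Σ wᵢ·x = 33947
Ratio = 2507070000 / 33947 = 73852.476

73852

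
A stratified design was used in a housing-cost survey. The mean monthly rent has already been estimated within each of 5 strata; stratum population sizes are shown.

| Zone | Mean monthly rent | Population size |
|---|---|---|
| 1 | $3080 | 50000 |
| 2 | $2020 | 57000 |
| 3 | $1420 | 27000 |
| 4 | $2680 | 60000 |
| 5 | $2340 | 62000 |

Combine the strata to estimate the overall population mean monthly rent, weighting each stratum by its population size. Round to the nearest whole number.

Σ Nₕ·x̄ₕ = 613360000
Σ Nₕ = 50000 + 57000 + 27000 + 60000 + 62000 = 256000
Overall mean = 613360000 / 256000 = 2395.9375

2396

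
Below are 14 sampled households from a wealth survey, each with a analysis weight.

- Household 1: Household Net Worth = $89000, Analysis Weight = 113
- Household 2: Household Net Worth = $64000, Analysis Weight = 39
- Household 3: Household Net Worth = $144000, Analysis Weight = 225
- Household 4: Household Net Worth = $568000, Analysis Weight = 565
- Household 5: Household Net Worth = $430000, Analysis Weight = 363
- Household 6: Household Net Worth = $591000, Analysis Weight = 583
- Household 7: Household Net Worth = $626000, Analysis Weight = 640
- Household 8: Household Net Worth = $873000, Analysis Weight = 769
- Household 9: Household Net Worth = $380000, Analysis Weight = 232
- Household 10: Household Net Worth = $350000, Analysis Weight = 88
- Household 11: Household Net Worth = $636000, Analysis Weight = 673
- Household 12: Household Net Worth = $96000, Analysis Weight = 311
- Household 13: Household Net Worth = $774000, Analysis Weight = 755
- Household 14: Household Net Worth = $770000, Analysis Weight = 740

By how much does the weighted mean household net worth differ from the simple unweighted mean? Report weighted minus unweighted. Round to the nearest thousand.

Unweighted sum = 6391000
Unweighted mean = 6391000 / 14 = 456500
Weighted sum = 3669507000
Sum of weights = 6096
Weighted mean = 3669507000 / 6096 = 601953.25
Difference (weighted minus unweighted) = 145453.25

145000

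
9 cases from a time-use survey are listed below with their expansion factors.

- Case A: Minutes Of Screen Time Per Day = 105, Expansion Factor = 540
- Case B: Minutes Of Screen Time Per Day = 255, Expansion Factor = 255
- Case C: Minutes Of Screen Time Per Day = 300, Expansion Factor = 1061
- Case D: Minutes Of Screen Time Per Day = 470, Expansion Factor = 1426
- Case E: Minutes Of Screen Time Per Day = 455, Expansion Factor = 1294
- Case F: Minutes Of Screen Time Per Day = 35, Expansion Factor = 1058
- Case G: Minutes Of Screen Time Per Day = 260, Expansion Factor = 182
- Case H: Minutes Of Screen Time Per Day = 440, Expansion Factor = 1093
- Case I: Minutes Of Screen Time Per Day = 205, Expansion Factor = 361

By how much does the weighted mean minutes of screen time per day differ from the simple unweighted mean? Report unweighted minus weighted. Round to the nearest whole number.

-41

Unweighted sum = 105 + 255 + 300 + 470 + 455 + 35 + 260 + 440 + 205 = 2525
Unweighted mean = 2525 / 9 = 280.55556
Weighted sum = 105×540 + 255×255 + 300×1061 + 470×1426 + 455×1294 + 35×1058 + 260×182 + 440×1093 + 205×361
  = 2338290
Sum of weights = 540 + 255 + 1061 + 1426 + 1294 + 1058 + 182 + 1093 + 361 = 7270
Weighted mean = 2338290 / 7270 = 321.63549
Difference (unweighted minus weighted) = -41.079933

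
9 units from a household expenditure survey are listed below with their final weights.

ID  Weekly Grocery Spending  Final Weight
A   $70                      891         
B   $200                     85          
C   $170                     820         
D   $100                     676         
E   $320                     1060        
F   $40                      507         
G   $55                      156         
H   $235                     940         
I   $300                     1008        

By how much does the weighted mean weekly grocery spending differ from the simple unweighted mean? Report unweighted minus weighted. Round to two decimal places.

-26.16

Unweighted sum = 1490
Unweighted mean = 1490 / 9 = 165.55556
Weighted sum = 70×891 + 200×85 + 170×820 + 100×676 + 320×1060 + 40×507 + 55×156 + 235×940 + 300×1008
  = 1177730
Sum of weights = 6143
Weighted mean = 1177730 / 6143 = 191.71903
Difference (unweighted minus weighted) = -26.163474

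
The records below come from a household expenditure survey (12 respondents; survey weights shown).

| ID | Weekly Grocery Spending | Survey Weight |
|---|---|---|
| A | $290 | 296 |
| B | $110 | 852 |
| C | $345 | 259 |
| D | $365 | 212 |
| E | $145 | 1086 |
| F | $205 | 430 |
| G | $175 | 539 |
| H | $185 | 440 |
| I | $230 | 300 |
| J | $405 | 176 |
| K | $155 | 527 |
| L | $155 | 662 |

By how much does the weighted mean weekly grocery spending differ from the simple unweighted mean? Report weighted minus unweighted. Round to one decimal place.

Unweighted sum = 290 + 110 + 345 + 365 + 145 + 205 + 175 + 185 + 230 + 405 + 155 + 155 = 2765
Unweighted mean = 2765 / 12 = 230.41667
Weighted sum = 290×296 + 110×852 + 345×259 + 365×212 + 145×1086 + 205×430 + 175×539 + 185×440 + 230×300 + 405×176 + 155×527 + 155×662
  = 1092215
Sum of weights = 5779
Weighted mean = 1092215 / 5779 = 188.99723
Difference (weighted minus unweighted) = -41.419435

-41.4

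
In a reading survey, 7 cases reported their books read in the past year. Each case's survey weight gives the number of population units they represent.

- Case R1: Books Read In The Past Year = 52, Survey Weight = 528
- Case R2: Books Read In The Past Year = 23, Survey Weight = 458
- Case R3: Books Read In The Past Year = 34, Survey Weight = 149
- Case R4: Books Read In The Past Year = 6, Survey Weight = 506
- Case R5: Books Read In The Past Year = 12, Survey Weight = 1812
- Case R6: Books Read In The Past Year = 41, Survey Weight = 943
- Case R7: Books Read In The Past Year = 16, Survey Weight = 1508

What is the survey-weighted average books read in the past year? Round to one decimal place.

22.1

Weighted sum = 52×528 + 23×458 + 34×149 + 6×506 + 12×1812 + 41×943 + 16×1508
  = 27456 + 10534 + 5066 + 3036 + 21744 + 38663 + 24128 = 130627
Sum of weights = 5904
Weighted mean = 130627 / 5904 = 22.125169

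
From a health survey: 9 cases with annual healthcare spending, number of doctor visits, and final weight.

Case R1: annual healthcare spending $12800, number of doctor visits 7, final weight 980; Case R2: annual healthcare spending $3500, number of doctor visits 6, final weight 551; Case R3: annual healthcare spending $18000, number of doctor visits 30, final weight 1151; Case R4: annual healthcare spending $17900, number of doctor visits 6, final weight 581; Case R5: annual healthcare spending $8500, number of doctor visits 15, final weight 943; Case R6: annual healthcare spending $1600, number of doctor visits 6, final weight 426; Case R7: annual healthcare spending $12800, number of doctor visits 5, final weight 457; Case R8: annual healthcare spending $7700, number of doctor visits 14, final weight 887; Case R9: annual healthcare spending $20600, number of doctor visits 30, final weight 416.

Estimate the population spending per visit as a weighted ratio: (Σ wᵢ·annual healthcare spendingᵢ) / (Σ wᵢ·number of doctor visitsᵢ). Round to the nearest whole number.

Σ wᵢ·y = 12800×980 + 3500×551 + 18000×1151 + 17900×581 + 8500×943 + 1600×426 + 12800×457 + 7700×887 + 20600×416
  = 75536600
Σ wᵢ·x = 7×980 + 6×551 + 30×1151 + 6×581 + 15×943 + 6×426 + 5×457 + 14×887 + 30×416
  = 6860 + 3306 + 34530 + 3486 + 14145 + 2556 + 2285 + 12418 + 12480 = 92066
Ratio = 75536600 / 92066 = 820.46141

820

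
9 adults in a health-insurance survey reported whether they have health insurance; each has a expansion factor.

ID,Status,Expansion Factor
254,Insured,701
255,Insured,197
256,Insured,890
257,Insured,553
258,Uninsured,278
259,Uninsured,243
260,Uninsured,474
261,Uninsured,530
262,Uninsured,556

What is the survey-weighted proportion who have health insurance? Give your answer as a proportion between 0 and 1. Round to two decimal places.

Sum of weights for 'Insured' = 701 + 197 + 890 + 553 = 2341
Total weight = 701 + 197 + 890 + 553 + 278 + 243 + 474 + 530 + 556 = 4422
Weighted proportion = 2341 / 4422 = 0.52939846

0.53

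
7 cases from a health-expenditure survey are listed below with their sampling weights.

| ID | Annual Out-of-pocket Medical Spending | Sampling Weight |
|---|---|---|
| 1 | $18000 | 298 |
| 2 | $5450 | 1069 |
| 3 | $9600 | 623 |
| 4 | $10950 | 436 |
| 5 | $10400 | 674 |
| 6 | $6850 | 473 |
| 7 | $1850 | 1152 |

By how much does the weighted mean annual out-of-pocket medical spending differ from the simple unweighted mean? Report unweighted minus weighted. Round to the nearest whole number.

Unweighted sum = 18000 + 5450 + 9600 + 10950 + 10400 + 6850 + 1850 = 63100
Unweighted mean = 63100 / 7 = 9014.2857
Weighted sum = 18000×298 + 5450×1069 + 9600×623 + 10950×436 + 10400×674 + 6850×473 + 1850×1152
  = 5364000 + 5826050 + 5980800 + 4774200 + 7009600 + 3240050 + 2131200 = 34325900
Sum of weights = 298 + 1069 + 623 + 436 + 674 + 473 + 1152 = 4725
Weighted mean = 34325900 / 4725 = 7264.7407
Difference (unweighted minus weighted) = 1749.545

1750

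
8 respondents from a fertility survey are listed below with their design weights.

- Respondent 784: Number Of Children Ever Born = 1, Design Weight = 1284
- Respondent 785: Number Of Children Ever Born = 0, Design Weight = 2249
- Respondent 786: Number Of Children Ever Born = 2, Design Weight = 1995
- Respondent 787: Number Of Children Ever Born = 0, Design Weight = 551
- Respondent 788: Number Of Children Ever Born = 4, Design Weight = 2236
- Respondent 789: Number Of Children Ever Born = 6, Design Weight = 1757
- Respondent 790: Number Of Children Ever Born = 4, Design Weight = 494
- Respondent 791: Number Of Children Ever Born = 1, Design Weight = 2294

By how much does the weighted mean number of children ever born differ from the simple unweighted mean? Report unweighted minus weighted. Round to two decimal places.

Unweighted sum = 18
Unweighted mean = 18 / 8 = 2.25
Weighted sum = 29030
Sum of weights = 12860
Weighted mean = 29030 / 12860 = 2.2573872
Difference (unweighted minus weighted) = -0.0073872473

-0.01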